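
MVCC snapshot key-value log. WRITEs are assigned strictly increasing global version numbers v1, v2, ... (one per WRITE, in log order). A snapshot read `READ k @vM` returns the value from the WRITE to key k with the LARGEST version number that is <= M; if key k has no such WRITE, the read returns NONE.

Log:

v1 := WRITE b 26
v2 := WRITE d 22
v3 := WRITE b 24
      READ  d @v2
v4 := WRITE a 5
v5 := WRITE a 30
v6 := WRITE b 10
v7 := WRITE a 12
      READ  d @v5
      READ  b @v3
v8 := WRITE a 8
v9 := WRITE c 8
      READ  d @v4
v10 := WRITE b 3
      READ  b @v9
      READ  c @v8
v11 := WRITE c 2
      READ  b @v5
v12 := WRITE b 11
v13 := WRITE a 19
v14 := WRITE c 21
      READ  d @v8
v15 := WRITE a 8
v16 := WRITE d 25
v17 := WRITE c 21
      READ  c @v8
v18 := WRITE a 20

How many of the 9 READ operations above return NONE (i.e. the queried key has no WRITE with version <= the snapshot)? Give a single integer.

Answer: 2

Derivation:
v1: WRITE b=26  (b history now [(1, 26)])
v2: WRITE d=22  (d history now [(2, 22)])
v3: WRITE b=24  (b history now [(1, 26), (3, 24)])
READ d @v2: history=[(2, 22)] -> pick v2 -> 22
v4: WRITE a=5  (a history now [(4, 5)])
v5: WRITE a=30  (a history now [(4, 5), (5, 30)])
v6: WRITE b=10  (b history now [(1, 26), (3, 24), (6, 10)])
v7: WRITE a=12  (a history now [(4, 5), (5, 30), (7, 12)])
READ d @v5: history=[(2, 22)] -> pick v2 -> 22
READ b @v3: history=[(1, 26), (3, 24), (6, 10)] -> pick v3 -> 24
v8: WRITE a=8  (a history now [(4, 5), (5, 30), (7, 12), (8, 8)])
v9: WRITE c=8  (c history now [(9, 8)])
READ d @v4: history=[(2, 22)] -> pick v2 -> 22
v10: WRITE b=3  (b history now [(1, 26), (3, 24), (6, 10), (10, 3)])
READ b @v9: history=[(1, 26), (3, 24), (6, 10), (10, 3)] -> pick v6 -> 10
READ c @v8: history=[(9, 8)] -> no version <= 8 -> NONE
v11: WRITE c=2  (c history now [(9, 8), (11, 2)])
READ b @v5: history=[(1, 26), (3, 24), (6, 10), (10, 3)] -> pick v3 -> 24
v12: WRITE b=11  (b history now [(1, 26), (3, 24), (6, 10), (10, 3), (12, 11)])
v13: WRITE a=19  (a history now [(4, 5), (5, 30), (7, 12), (8, 8), (13, 19)])
v14: WRITE c=21  (c history now [(9, 8), (11, 2), (14, 21)])
READ d @v8: history=[(2, 22)] -> pick v2 -> 22
v15: WRITE a=8  (a history now [(4, 5), (5, 30), (7, 12), (8, 8), (13, 19), (15, 8)])
v16: WRITE d=25  (d history now [(2, 22), (16, 25)])
v17: WRITE c=21  (c history now [(9, 8), (11, 2), (14, 21), (17, 21)])
READ c @v8: history=[(9, 8), (11, 2), (14, 21), (17, 21)] -> no version <= 8 -> NONE
v18: WRITE a=20  (a history now [(4, 5), (5, 30), (7, 12), (8, 8), (13, 19), (15, 8), (18, 20)])
Read results in order: ['22', '22', '24', '22', '10', 'NONE', '24', '22', 'NONE']
NONE count = 2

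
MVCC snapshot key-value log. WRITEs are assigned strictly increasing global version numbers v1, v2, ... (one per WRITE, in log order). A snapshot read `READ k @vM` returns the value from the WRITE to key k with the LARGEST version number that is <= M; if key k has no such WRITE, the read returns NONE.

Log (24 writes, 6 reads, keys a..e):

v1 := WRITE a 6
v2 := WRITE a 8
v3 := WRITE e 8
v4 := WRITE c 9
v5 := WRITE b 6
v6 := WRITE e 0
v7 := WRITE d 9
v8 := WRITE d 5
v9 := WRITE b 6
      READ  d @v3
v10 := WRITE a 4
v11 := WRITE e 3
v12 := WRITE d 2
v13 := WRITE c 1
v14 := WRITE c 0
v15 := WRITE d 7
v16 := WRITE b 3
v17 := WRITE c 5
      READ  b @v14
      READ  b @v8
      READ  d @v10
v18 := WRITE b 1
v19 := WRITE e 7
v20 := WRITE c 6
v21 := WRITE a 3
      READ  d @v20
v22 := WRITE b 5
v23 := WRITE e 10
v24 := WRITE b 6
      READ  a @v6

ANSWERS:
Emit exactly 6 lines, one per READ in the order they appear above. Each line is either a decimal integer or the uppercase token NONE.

v1: WRITE a=6  (a history now [(1, 6)])
v2: WRITE a=8  (a history now [(1, 6), (2, 8)])
v3: WRITE e=8  (e history now [(3, 8)])
v4: WRITE c=9  (c history now [(4, 9)])
v5: WRITE b=6  (b history now [(5, 6)])
v6: WRITE e=0  (e history now [(3, 8), (6, 0)])
v7: WRITE d=9  (d history now [(7, 9)])
v8: WRITE d=5  (d history now [(7, 9), (8, 5)])
v9: WRITE b=6  (b history now [(5, 6), (9, 6)])
READ d @v3: history=[(7, 9), (8, 5)] -> no version <= 3 -> NONE
v10: WRITE a=4  (a history now [(1, 6), (2, 8), (10, 4)])
v11: WRITE e=3  (e history now [(3, 8), (6, 0), (11, 3)])
v12: WRITE d=2  (d history now [(7, 9), (8, 5), (12, 2)])
v13: WRITE c=1  (c history now [(4, 9), (13, 1)])
v14: WRITE c=0  (c history now [(4, 9), (13, 1), (14, 0)])
v15: WRITE d=7  (d history now [(7, 9), (8, 5), (12, 2), (15, 7)])
v16: WRITE b=3  (b history now [(5, 6), (9, 6), (16, 3)])
v17: WRITE c=5  (c history now [(4, 9), (13, 1), (14, 0), (17, 5)])
READ b @v14: history=[(5, 6), (9, 6), (16, 3)] -> pick v9 -> 6
READ b @v8: history=[(5, 6), (9, 6), (16, 3)] -> pick v5 -> 6
READ d @v10: history=[(7, 9), (8, 5), (12, 2), (15, 7)] -> pick v8 -> 5
v18: WRITE b=1  (b history now [(5, 6), (9, 6), (16, 3), (18, 1)])
v19: WRITE e=7  (e history now [(3, 8), (6, 0), (11, 3), (19, 7)])
v20: WRITE c=6  (c history now [(4, 9), (13, 1), (14, 0), (17, 5), (20, 6)])
v21: WRITE a=3  (a history now [(1, 6), (2, 8), (10, 4), (21, 3)])
READ d @v20: history=[(7, 9), (8, 5), (12, 2), (15, 7)] -> pick v15 -> 7
v22: WRITE b=5  (b history now [(5, 6), (9, 6), (16, 3), (18, 1), (22, 5)])
v23: WRITE e=10  (e history now [(3, 8), (6, 0), (11, 3), (19, 7), (23, 10)])
v24: WRITE b=6  (b history now [(5, 6), (9, 6), (16, 3), (18, 1), (22, 5), (24, 6)])
READ a @v6: history=[(1, 6), (2, 8), (10, 4), (21, 3)] -> pick v2 -> 8

Answer: NONE
6
6
5
7
8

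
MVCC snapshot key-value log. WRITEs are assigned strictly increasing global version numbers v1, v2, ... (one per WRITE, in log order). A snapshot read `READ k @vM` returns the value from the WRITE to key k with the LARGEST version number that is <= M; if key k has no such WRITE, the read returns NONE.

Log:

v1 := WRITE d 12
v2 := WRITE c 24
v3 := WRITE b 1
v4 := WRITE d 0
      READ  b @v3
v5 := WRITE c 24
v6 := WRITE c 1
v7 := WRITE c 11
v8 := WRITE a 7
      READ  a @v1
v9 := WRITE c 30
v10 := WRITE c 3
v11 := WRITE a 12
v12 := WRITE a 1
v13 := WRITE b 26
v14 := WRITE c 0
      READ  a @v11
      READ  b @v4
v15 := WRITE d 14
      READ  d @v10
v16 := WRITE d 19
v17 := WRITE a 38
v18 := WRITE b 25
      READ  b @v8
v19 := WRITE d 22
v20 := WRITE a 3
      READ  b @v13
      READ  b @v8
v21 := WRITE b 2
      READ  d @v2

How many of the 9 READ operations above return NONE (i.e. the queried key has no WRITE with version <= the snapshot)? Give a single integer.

Answer: 1

Derivation:
v1: WRITE d=12  (d history now [(1, 12)])
v2: WRITE c=24  (c history now [(2, 24)])
v3: WRITE b=1  (b history now [(3, 1)])
v4: WRITE d=0  (d history now [(1, 12), (4, 0)])
READ b @v3: history=[(3, 1)] -> pick v3 -> 1
v5: WRITE c=24  (c history now [(2, 24), (5, 24)])
v6: WRITE c=1  (c history now [(2, 24), (5, 24), (6, 1)])
v7: WRITE c=11  (c history now [(2, 24), (5, 24), (6, 1), (7, 11)])
v8: WRITE a=7  (a history now [(8, 7)])
READ a @v1: history=[(8, 7)] -> no version <= 1 -> NONE
v9: WRITE c=30  (c history now [(2, 24), (5, 24), (6, 1), (7, 11), (9, 30)])
v10: WRITE c=3  (c history now [(2, 24), (5, 24), (6, 1), (7, 11), (9, 30), (10, 3)])
v11: WRITE a=12  (a history now [(8, 7), (11, 12)])
v12: WRITE a=1  (a history now [(8, 7), (11, 12), (12, 1)])
v13: WRITE b=26  (b history now [(3, 1), (13, 26)])
v14: WRITE c=0  (c history now [(2, 24), (5, 24), (6, 1), (7, 11), (9, 30), (10, 3), (14, 0)])
READ a @v11: history=[(8, 7), (11, 12), (12, 1)] -> pick v11 -> 12
READ b @v4: history=[(3, 1), (13, 26)] -> pick v3 -> 1
v15: WRITE d=14  (d history now [(1, 12), (4, 0), (15, 14)])
READ d @v10: history=[(1, 12), (4, 0), (15, 14)] -> pick v4 -> 0
v16: WRITE d=19  (d history now [(1, 12), (4, 0), (15, 14), (16, 19)])
v17: WRITE a=38  (a history now [(8, 7), (11, 12), (12, 1), (17, 38)])
v18: WRITE b=25  (b history now [(3, 1), (13, 26), (18, 25)])
READ b @v8: history=[(3, 1), (13, 26), (18, 25)] -> pick v3 -> 1
v19: WRITE d=22  (d history now [(1, 12), (4, 0), (15, 14), (16, 19), (19, 22)])
v20: WRITE a=3  (a history now [(8, 7), (11, 12), (12, 1), (17, 38), (20, 3)])
READ b @v13: history=[(3, 1), (13, 26), (18, 25)] -> pick v13 -> 26
READ b @v8: history=[(3, 1), (13, 26), (18, 25)] -> pick v3 -> 1
v21: WRITE b=2  (b history now [(3, 1), (13, 26), (18, 25), (21, 2)])
READ d @v2: history=[(1, 12), (4, 0), (15, 14), (16, 19), (19, 22)] -> pick v1 -> 12
Read results in order: ['1', 'NONE', '12', '1', '0', '1', '26', '1', '12']
NONE count = 1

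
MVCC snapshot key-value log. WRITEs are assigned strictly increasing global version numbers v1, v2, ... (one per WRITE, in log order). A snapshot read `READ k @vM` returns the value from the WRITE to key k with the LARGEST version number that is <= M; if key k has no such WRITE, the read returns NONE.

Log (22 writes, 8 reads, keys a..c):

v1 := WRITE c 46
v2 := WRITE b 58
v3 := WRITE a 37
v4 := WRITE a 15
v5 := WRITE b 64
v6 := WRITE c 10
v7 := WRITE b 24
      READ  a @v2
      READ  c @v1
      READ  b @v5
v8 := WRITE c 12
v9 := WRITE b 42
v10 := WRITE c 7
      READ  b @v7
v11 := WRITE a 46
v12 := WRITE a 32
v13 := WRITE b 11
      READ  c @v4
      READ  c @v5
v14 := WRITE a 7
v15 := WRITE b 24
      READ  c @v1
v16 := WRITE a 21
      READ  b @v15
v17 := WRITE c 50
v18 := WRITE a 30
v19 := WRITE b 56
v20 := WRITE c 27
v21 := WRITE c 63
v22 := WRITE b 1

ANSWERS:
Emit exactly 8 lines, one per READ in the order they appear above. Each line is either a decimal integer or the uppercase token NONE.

v1: WRITE c=46  (c history now [(1, 46)])
v2: WRITE b=58  (b history now [(2, 58)])
v3: WRITE a=37  (a history now [(3, 37)])
v4: WRITE a=15  (a history now [(3, 37), (4, 15)])
v5: WRITE b=64  (b history now [(2, 58), (5, 64)])
v6: WRITE c=10  (c history now [(1, 46), (6, 10)])
v7: WRITE b=24  (b history now [(2, 58), (5, 64), (7, 24)])
READ a @v2: history=[(3, 37), (4, 15)] -> no version <= 2 -> NONE
READ c @v1: history=[(1, 46), (6, 10)] -> pick v1 -> 46
READ b @v5: history=[(2, 58), (5, 64), (7, 24)] -> pick v5 -> 64
v8: WRITE c=12  (c history now [(1, 46), (6, 10), (8, 12)])
v9: WRITE b=42  (b history now [(2, 58), (5, 64), (7, 24), (9, 42)])
v10: WRITE c=7  (c history now [(1, 46), (6, 10), (8, 12), (10, 7)])
READ b @v7: history=[(2, 58), (5, 64), (7, 24), (9, 42)] -> pick v7 -> 24
v11: WRITE a=46  (a history now [(3, 37), (4, 15), (11, 46)])
v12: WRITE a=32  (a history now [(3, 37), (4, 15), (11, 46), (12, 32)])
v13: WRITE b=11  (b history now [(2, 58), (5, 64), (7, 24), (9, 42), (13, 11)])
READ c @v4: history=[(1, 46), (6, 10), (8, 12), (10, 7)] -> pick v1 -> 46
READ c @v5: history=[(1, 46), (6, 10), (8, 12), (10, 7)] -> pick v1 -> 46
v14: WRITE a=7  (a history now [(3, 37), (4, 15), (11, 46), (12, 32), (14, 7)])
v15: WRITE b=24  (b history now [(2, 58), (5, 64), (7, 24), (9, 42), (13, 11), (15, 24)])
READ c @v1: history=[(1, 46), (6, 10), (8, 12), (10, 7)] -> pick v1 -> 46
v16: WRITE a=21  (a history now [(3, 37), (4, 15), (11, 46), (12, 32), (14, 7), (16, 21)])
READ b @v15: history=[(2, 58), (5, 64), (7, 24), (9, 42), (13, 11), (15, 24)] -> pick v15 -> 24
v17: WRITE c=50  (c history now [(1, 46), (6, 10), (8, 12), (10, 7), (17, 50)])
v18: WRITE a=30  (a history now [(3, 37), (4, 15), (11, 46), (12, 32), (14, 7), (16, 21), (18, 30)])
v19: WRITE b=56  (b history now [(2, 58), (5, 64), (7, 24), (9, 42), (13, 11), (15, 24), (19, 56)])
v20: WRITE c=27  (c history now [(1, 46), (6, 10), (8, 12), (10, 7), (17, 50), (20, 27)])
v21: WRITE c=63  (c history now [(1, 46), (6, 10), (8, 12), (10, 7), (17, 50), (20, 27), (21, 63)])
v22: WRITE b=1  (b history now [(2, 58), (5, 64), (7, 24), (9, 42), (13, 11), (15, 24), (19, 56), (22, 1)])

Answer: NONE
46
64
24
46
46
46
24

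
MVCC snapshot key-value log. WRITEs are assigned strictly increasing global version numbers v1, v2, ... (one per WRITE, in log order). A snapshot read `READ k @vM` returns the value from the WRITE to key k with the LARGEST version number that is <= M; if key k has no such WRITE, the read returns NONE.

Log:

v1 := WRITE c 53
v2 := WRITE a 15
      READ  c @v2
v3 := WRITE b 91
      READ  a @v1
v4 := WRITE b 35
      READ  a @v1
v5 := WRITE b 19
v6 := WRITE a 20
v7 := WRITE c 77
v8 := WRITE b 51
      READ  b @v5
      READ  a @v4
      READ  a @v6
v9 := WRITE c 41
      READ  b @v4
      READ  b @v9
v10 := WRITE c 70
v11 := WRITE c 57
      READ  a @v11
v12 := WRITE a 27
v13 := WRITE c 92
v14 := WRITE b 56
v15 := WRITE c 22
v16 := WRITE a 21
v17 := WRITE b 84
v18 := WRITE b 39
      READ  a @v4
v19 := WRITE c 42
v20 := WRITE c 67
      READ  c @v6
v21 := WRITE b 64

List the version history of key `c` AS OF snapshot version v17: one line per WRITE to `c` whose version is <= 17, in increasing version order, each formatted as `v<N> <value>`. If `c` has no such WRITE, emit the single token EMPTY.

Answer: v1 53
v7 77
v9 41
v10 70
v11 57
v13 92
v15 22

Derivation:
Scan writes for key=c with version <= 17:
  v1 WRITE c 53 -> keep
  v2 WRITE a 15 -> skip
  v3 WRITE b 91 -> skip
  v4 WRITE b 35 -> skip
  v5 WRITE b 19 -> skip
  v6 WRITE a 20 -> skip
  v7 WRITE c 77 -> keep
  v8 WRITE b 51 -> skip
  v9 WRITE c 41 -> keep
  v10 WRITE c 70 -> keep
  v11 WRITE c 57 -> keep
  v12 WRITE a 27 -> skip
  v13 WRITE c 92 -> keep
  v14 WRITE b 56 -> skip
  v15 WRITE c 22 -> keep
  v16 WRITE a 21 -> skip
  v17 WRITE b 84 -> skip
  v18 WRITE b 39 -> skip
  v19 WRITE c 42 -> drop (> snap)
  v20 WRITE c 67 -> drop (> snap)
  v21 WRITE b 64 -> skip
Collected: [(1, 53), (7, 77), (9, 41), (10, 70), (11, 57), (13, 92), (15, 22)]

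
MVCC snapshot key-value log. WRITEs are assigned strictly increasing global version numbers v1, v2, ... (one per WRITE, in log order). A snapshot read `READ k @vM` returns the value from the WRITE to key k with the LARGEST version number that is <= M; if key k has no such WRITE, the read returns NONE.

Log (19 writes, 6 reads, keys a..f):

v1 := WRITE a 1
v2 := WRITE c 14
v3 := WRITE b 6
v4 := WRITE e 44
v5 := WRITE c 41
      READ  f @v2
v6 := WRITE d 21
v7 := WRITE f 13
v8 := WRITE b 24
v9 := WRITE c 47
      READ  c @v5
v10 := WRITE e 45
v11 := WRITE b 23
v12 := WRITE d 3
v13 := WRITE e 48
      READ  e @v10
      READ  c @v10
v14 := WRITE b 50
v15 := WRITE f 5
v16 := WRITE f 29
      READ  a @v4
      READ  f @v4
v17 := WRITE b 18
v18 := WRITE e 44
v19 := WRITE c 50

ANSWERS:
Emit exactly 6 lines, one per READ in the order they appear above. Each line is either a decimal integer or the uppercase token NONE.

v1: WRITE a=1  (a history now [(1, 1)])
v2: WRITE c=14  (c history now [(2, 14)])
v3: WRITE b=6  (b history now [(3, 6)])
v4: WRITE e=44  (e history now [(4, 44)])
v5: WRITE c=41  (c history now [(2, 14), (5, 41)])
READ f @v2: history=[] -> no version <= 2 -> NONE
v6: WRITE d=21  (d history now [(6, 21)])
v7: WRITE f=13  (f history now [(7, 13)])
v8: WRITE b=24  (b history now [(3, 6), (8, 24)])
v9: WRITE c=47  (c history now [(2, 14), (5, 41), (9, 47)])
READ c @v5: history=[(2, 14), (5, 41), (9, 47)] -> pick v5 -> 41
v10: WRITE e=45  (e history now [(4, 44), (10, 45)])
v11: WRITE b=23  (b history now [(3, 6), (8, 24), (11, 23)])
v12: WRITE d=3  (d history now [(6, 21), (12, 3)])
v13: WRITE e=48  (e history now [(4, 44), (10, 45), (13, 48)])
READ e @v10: history=[(4, 44), (10, 45), (13, 48)] -> pick v10 -> 45
READ c @v10: history=[(2, 14), (5, 41), (9, 47)] -> pick v9 -> 47
v14: WRITE b=50  (b history now [(3, 6), (8, 24), (11, 23), (14, 50)])
v15: WRITE f=5  (f history now [(7, 13), (15, 5)])
v16: WRITE f=29  (f history now [(7, 13), (15, 5), (16, 29)])
READ a @v4: history=[(1, 1)] -> pick v1 -> 1
READ f @v4: history=[(7, 13), (15, 5), (16, 29)] -> no version <= 4 -> NONE
v17: WRITE b=18  (b history now [(3, 6), (8, 24), (11, 23), (14, 50), (17, 18)])
v18: WRITE e=44  (e history now [(4, 44), (10, 45), (13, 48), (18, 44)])
v19: WRITE c=50  (c history now [(2, 14), (5, 41), (9, 47), (19, 50)])

Answer: NONE
41
45
47
1
NONE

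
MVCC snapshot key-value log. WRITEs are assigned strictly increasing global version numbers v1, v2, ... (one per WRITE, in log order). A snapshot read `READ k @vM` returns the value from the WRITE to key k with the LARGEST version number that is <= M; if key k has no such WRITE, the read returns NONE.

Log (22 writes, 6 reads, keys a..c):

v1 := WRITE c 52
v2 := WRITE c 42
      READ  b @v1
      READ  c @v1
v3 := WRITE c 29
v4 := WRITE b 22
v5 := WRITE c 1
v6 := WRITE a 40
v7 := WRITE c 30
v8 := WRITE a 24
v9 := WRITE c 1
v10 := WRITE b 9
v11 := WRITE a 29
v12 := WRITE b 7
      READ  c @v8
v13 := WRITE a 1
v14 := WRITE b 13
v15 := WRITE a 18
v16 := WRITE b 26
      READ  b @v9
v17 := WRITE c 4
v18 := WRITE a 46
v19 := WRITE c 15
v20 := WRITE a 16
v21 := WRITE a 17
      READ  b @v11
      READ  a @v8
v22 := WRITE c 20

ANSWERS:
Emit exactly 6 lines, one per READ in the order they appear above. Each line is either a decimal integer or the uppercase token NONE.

Answer: NONE
52
30
22
9
24

Derivation:
v1: WRITE c=52  (c history now [(1, 52)])
v2: WRITE c=42  (c history now [(1, 52), (2, 42)])
READ b @v1: history=[] -> no version <= 1 -> NONE
READ c @v1: history=[(1, 52), (2, 42)] -> pick v1 -> 52
v3: WRITE c=29  (c history now [(1, 52), (2, 42), (3, 29)])
v4: WRITE b=22  (b history now [(4, 22)])
v5: WRITE c=1  (c history now [(1, 52), (2, 42), (3, 29), (5, 1)])
v6: WRITE a=40  (a history now [(6, 40)])
v7: WRITE c=30  (c history now [(1, 52), (2, 42), (3, 29), (5, 1), (7, 30)])
v8: WRITE a=24  (a history now [(6, 40), (8, 24)])
v9: WRITE c=1  (c history now [(1, 52), (2, 42), (3, 29), (5, 1), (7, 30), (9, 1)])
v10: WRITE b=9  (b history now [(4, 22), (10, 9)])
v11: WRITE a=29  (a history now [(6, 40), (8, 24), (11, 29)])
v12: WRITE b=7  (b history now [(4, 22), (10, 9), (12, 7)])
READ c @v8: history=[(1, 52), (2, 42), (3, 29), (5, 1), (7, 30), (9, 1)] -> pick v7 -> 30
v13: WRITE a=1  (a history now [(6, 40), (8, 24), (11, 29), (13, 1)])
v14: WRITE b=13  (b history now [(4, 22), (10, 9), (12, 7), (14, 13)])
v15: WRITE a=18  (a history now [(6, 40), (8, 24), (11, 29), (13, 1), (15, 18)])
v16: WRITE b=26  (b history now [(4, 22), (10, 9), (12, 7), (14, 13), (16, 26)])
READ b @v9: history=[(4, 22), (10, 9), (12, 7), (14, 13), (16, 26)] -> pick v4 -> 22
v17: WRITE c=4  (c history now [(1, 52), (2, 42), (3, 29), (5, 1), (7, 30), (9, 1), (17, 4)])
v18: WRITE a=46  (a history now [(6, 40), (8, 24), (11, 29), (13, 1), (15, 18), (18, 46)])
v19: WRITE c=15  (c history now [(1, 52), (2, 42), (3, 29), (5, 1), (7, 30), (9, 1), (17, 4), (19, 15)])
v20: WRITE a=16  (a history now [(6, 40), (8, 24), (11, 29), (13, 1), (15, 18), (18, 46), (20, 16)])
v21: WRITE a=17  (a history now [(6, 40), (8, 24), (11, 29), (13, 1), (15, 18), (18, 46), (20, 16), (21, 17)])
READ b @v11: history=[(4, 22), (10, 9), (12, 7), (14, 13), (16, 26)] -> pick v10 -> 9
READ a @v8: history=[(6, 40), (8, 24), (11, 29), (13, 1), (15, 18), (18, 46), (20, 16), (21, 17)] -> pick v8 -> 24
v22: WRITE c=20  (c history now [(1, 52), (2, 42), (3, 29), (5, 1), (7, 30), (9, 1), (17, 4), (19, 15), (22, 20)])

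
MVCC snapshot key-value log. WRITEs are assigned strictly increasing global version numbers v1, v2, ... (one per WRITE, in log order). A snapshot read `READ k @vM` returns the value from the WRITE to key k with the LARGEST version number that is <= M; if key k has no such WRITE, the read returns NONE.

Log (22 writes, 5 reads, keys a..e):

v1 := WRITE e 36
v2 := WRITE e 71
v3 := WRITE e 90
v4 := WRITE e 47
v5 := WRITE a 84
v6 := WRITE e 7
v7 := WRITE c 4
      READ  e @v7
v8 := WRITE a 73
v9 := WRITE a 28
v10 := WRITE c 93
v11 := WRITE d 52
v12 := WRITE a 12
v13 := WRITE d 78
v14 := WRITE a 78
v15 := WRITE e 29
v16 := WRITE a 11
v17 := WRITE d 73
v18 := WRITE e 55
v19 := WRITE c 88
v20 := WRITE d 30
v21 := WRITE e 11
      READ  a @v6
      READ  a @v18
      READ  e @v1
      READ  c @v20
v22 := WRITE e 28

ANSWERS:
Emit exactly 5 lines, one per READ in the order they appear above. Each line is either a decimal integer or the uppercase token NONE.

Answer: 7
84
11
36
88

Derivation:
v1: WRITE e=36  (e history now [(1, 36)])
v2: WRITE e=71  (e history now [(1, 36), (2, 71)])
v3: WRITE e=90  (e history now [(1, 36), (2, 71), (3, 90)])
v4: WRITE e=47  (e history now [(1, 36), (2, 71), (3, 90), (4, 47)])
v5: WRITE a=84  (a history now [(5, 84)])
v6: WRITE e=7  (e history now [(1, 36), (2, 71), (3, 90), (4, 47), (6, 7)])
v7: WRITE c=4  (c history now [(7, 4)])
READ e @v7: history=[(1, 36), (2, 71), (3, 90), (4, 47), (6, 7)] -> pick v6 -> 7
v8: WRITE a=73  (a history now [(5, 84), (8, 73)])
v9: WRITE a=28  (a history now [(5, 84), (8, 73), (9, 28)])
v10: WRITE c=93  (c history now [(7, 4), (10, 93)])
v11: WRITE d=52  (d history now [(11, 52)])
v12: WRITE a=12  (a history now [(5, 84), (8, 73), (9, 28), (12, 12)])
v13: WRITE d=78  (d history now [(11, 52), (13, 78)])
v14: WRITE a=78  (a history now [(5, 84), (8, 73), (9, 28), (12, 12), (14, 78)])
v15: WRITE e=29  (e history now [(1, 36), (2, 71), (3, 90), (4, 47), (6, 7), (15, 29)])
v16: WRITE a=11  (a history now [(5, 84), (8, 73), (9, 28), (12, 12), (14, 78), (16, 11)])
v17: WRITE d=73  (d history now [(11, 52), (13, 78), (17, 73)])
v18: WRITE e=55  (e history now [(1, 36), (2, 71), (3, 90), (4, 47), (6, 7), (15, 29), (18, 55)])
v19: WRITE c=88  (c history now [(7, 4), (10, 93), (19, 88)])
v20: WRITE d=30  (d history now [(11, 52), (13, 78), (17, 73), (20, 30)])
v21: WRITE e=11  (e history now [(1, 36), (2, 71), (3, 90), (4, 47), (6, 7), (15, 29), (18, 55), (21, 11)])
READ a @v6: history=[(5, 84), (8, 73), (9, 28), (12, 12), (14, 78), (16, 11)] -> pick v5 -> 84
READ a @v18: history=[(5, 84), (8, 73), (9, 28), (12, 12), (14, 78), (16, 11)] -> pick v16 -> 11
READ e @v1: history=[(1, 36), (2, 71), (3, 90), (4, 47), (6, 7), (15, 29), (18, 55), (21, 11)] -> pick v1 -> 36
READ c @v20: history=[(7, 4), (10, 93), (19, 88)] -> pick v19 -> 88
v22: WRITE e=28  (e history now [(1, 36), (2, 71), (3, 90), (4, 47), (6, 7), (15, 29), (18, 55), (21, 11), (22, 28)])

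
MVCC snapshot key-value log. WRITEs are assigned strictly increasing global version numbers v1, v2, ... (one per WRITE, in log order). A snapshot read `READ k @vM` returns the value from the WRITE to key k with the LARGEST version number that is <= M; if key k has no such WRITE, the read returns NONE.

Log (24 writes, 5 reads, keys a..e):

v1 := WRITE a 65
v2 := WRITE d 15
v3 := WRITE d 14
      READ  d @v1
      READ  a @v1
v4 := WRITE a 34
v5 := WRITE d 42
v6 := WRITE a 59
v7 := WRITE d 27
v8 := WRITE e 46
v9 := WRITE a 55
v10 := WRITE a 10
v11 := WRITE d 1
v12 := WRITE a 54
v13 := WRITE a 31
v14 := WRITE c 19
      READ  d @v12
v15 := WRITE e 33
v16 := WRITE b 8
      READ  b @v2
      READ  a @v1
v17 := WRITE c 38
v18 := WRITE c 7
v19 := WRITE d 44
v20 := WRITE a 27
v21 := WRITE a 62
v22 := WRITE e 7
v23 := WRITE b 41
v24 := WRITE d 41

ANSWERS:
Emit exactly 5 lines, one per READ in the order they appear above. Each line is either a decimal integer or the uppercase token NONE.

v1: WRITE a=65  (a history now [(1, 65)])
v2: WRITE d=15  (d history now [(2, 15)])
v3: WRITE d=14  (d history now [(2, 15), (3, 14)])
READ d @v1: history=[(2, 15), (3, 14)] -> no version <= 1 -> NONE
READ a @v1: history=[(1, 65)] -> pick v1 -> 65
v4: WRITE a=34  (a history now [(1, 65), (4, 34)])
v5: WRITE d=42  (d history now [(2, 15), (3, 14), (5, 42)])
v6: WRITE a=59  (a history now [(1, 65), (4, 34), (6, 59)])
v7: WRITE d=27  (d history now [(2, 15), (3, 14), (5, 42), (7, 27)])
v8: WRITE e=46  (e history now [(8, 46)])
v9: WRITE a=55  (a history now [(1, 65), (4, 34), (6, 59), (9, 55)])
v10: WRITE a=10  (a history now [(1, 65), (4, 34), (6, 59), (9, 55), (10, 10)])
v11: WRITE d=1  (d history now [(2, 15), (3, 14), (5, 42), (7, 27), (11, 1)])
v12: WRITE a=54  (a history now [(1, 65), (4, 34), (6, 59), (9, 55), (10, 10), (12, 54)])
v13: WRITE a=31  (a history now [(1, 65), (4, 34), (6, 59), (9, 55), (10, 10), (12, 54), (13, 31)])
v14: WRITE c=19  (c history now [(14, 19)])
READ d @v12: history=[(2, 15), (3, 14), (5, 42), (7, 27), (11, 1)] -> pick v11 -> 1
v15: WRITE e=33  (e history now [(8, 46), (15, 33)])
v16: WRITE b=8  (b history now [(16, 8)])
READ b @v2: history=[(16, 8)] -> no version <= 2 -> NONE
READ a @v1: history=[(1, 65), (4, 34), (6, 59), (9, 55), (10, 10), (12, 54), (13, 31)] -> pick v1 -> 65
v17: WRITE c=38  (c history now [(14, 19), (17, 38)])
v18: WRITE c=7  (c history now [(14, 19), (17, 38), (18, 7)])
v19: WRITE d=44  (d history now [(2, 15), (3, 14), (5, 42), (7, 27), (11, 1), (19, 44)])
v20: WRITE a=27  (a history now [(1, 65), (4, 34), (6, 59), (9, 55), (10, 10), (12, 54), (13, 31), (20, 27)])
v21: WRITE a=62  (a history now [(1, 65), (4, 34), (6, 59), (9, 55), (10, 10), (12, 54), (13, 31), (20, 27), (21, 62)])
v22: WRITE e=7  (e history now [(8, 46), (15, 33), (22, 7)])
v23: WRITE b=41  (b history now [(16, 8), (23, 41)])
v24: WRITE d=41  (d history now [(2, 15), (3, 14), (5, 42), (7, 27), (11, 1), (19, 44), (24, 41)])

Answer: NONE
65
1
NONE
65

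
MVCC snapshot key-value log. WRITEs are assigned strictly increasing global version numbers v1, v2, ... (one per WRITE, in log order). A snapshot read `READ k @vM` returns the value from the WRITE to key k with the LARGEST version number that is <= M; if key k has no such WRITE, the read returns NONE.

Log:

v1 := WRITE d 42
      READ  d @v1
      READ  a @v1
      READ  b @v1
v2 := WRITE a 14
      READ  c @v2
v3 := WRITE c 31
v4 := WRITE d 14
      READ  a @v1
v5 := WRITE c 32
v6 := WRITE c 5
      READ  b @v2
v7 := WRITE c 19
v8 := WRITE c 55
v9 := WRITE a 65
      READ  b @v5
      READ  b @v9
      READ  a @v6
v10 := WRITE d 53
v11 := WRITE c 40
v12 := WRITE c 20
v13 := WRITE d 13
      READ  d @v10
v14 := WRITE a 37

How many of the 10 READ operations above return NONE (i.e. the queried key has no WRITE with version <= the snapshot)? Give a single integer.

Answer: 7

Derivation:
v1: WRITE d=42  (d history now [(1, 42)])
READ d @v1: history=[(1, 42)] -> pick v1 -> 42
READ a @v1: history=[] -> no version <= 1 -> NONE
READ b @v1: history=[] -> no version <= 1 -> NONE
v2: WRITE a=14  (a history now [(2, 14)])
READ c @v2: history=[] -> no version <= 2 -> NONE
v3: WRITE c=31  (c history now [(3, 31)])
v4: WRITE d=14  (d history now [(1, 42), (4, 14)])
READ a @v1: history=[(2, 14)] -> no version <= 1 -> NONE
v5: WRITE c=32  (c history now [(3, 31), (5, 32)])
v6: WRITE c=5  (c history now [(3, 31), (5, 32), (6, 5)])
READ b @v2: history=[] -> no version <= 2 -> NONE
v7: WRITE c=19  (c history now [(3, 31), (5, 32), (6, 5), (7, 19)])
v8: WRITE c=55  (c history now [(3, 31), (5, 32), (6, 5), (7, 19), (8, 55)])
v9: WRITE a=65  (a history now [(2, 14), (9, 65)])
READ b @v5: history=[] -> no version <= 5 -> NONE
READ b @v9: history=[] -> no version <= 9 -> NONE
READ a @v6: history=[(2, 14), (9, 65)] -> pick v2 -> 14
v10: WRITE d=53  (d history now [(1, 42), (4, 14), (10, 53)])
v11: WRITE c=40  (c history now [(3, 31), (5, 32), (6, 5), (7, 19), (8, 55), (11, 40)])
v12: WRITE c=20  (c history now [(3, 31), (5, 32), (6, 5), (7, 19), (8, 55), (11, 40), (12, 20)])
v13: WRITE d=13  (d history now [(1, 42), (4, 14), (10, 53), (13, 13)])
READ d @v10: history=[(1, 42), (4, 14), (10, 53), (13, 13)] -> pick v10 -> 53
v14: WRITE a=37  (a history now [(2, 14), (9, 65), (14, 37)])
Read results in order: ['42', 'NONE', 'NONE', 'NONE', 'NONE', 'NONE', 'NONE', 'NONE', '14', '53']
NONE count = 7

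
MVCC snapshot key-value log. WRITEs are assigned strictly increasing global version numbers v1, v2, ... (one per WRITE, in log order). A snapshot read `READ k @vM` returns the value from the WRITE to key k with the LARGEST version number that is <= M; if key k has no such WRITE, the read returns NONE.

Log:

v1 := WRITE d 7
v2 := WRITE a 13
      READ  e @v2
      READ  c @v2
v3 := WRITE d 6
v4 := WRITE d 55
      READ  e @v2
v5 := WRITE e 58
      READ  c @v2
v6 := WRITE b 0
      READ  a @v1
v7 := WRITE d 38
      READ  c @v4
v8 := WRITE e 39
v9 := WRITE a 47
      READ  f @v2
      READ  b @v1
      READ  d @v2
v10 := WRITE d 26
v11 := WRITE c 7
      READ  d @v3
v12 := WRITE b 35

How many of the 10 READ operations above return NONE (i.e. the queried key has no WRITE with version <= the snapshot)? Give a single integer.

Answer: 8

Derivation:
v1: WRITE d=7  (d history now [(1, 7)])
v2: WRITE a=13  (a history now [(2, 13)])
READ e @v2: history=[] -> no version <= 2 -> NONE
READ c @v2: history=[] -> no version <= 2 -> NONE
v3: WRITE d=6  (d history now [(1, 7), (3, 6)])
v4: WRITE d=55  (d history now [(1, 7), (3, 6), (4, 55)])
READ e @v2: history=[] -> no version <= 2 -> NONE
v5: WRITE e=58  (e history now [(5, 58)])
READ c @v2: history=[] -> no version <= 2 -> NONE
v6: WRITE b=0  (b history now [(6, 0)])
READ a @v1: history=[(2, 13)] -> no version <= 1 -> NONE
v7: WRITE d=38  (d history now [(1, 7), (3, 6), (4, 55), (7, 38)])
READ c @v4: history=[] -> no version <= 4 -> NONE
v8: WRITE e=39  (e history now [(5, 58), (8, 39)])
v9: WRITE a=47  (a history now [(2, 13), (9, 47)])
READ f @v2: history=[] -> no version <= 2 -> NONE
READ b @v1: history=[(6, 0)] -> no version <= 1 -> NONE
READ d @v2: history=[(1, 7), (3, 6), (4, 55), (7, 38)] -> pick v1 -> 7
v10: WRITE d=26  (d history now [(1, 7), (3, 6), (4, 55), (7, 38), (10, 26)])
v11: WRITE c=7  (c history now [(11, 7)])
READ d @v3: history=[(1, 7), (3, 6), (4, 55), (7, 38), (10, 26)] -> pick v3 -> 6
v12: WRITE b=35  (b history now [(6, 0), (12, 35)])
Read results in order: ['NONE', 'NONE', 'NONE', 'NONE', 'NONE', 'NONE', 'NONE', 'NONE', '7', '6']
NONE count = 8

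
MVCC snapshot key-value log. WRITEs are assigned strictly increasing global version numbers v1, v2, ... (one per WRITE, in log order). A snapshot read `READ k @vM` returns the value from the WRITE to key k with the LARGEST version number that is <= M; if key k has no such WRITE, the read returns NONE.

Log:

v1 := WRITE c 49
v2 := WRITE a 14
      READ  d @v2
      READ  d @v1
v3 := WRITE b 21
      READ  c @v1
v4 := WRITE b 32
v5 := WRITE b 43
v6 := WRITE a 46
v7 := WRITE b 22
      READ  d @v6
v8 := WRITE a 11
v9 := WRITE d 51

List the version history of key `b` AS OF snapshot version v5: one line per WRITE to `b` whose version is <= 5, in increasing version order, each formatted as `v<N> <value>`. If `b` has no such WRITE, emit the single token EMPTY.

Scan writes for key=b with version <= 5:
  v1 WRITE c 49 -> skip
  v2 WRITE a 14 -> skip
  v3 WRITE b 21 -> keep
  v4 WRITE b 32 -> keep
  v5 WRITE b 43 -> keep
  v6 WRITE a 46 -> skip
  v7 WRITE b 22 -> drop (> snap)
  v8 WRITE a 11 -> skip
  v9 WRITE d 51 -> skip
Collected: [(3, 21), (4, 32), (5, 43)]

Answer: v3 21
v4 32
v5 43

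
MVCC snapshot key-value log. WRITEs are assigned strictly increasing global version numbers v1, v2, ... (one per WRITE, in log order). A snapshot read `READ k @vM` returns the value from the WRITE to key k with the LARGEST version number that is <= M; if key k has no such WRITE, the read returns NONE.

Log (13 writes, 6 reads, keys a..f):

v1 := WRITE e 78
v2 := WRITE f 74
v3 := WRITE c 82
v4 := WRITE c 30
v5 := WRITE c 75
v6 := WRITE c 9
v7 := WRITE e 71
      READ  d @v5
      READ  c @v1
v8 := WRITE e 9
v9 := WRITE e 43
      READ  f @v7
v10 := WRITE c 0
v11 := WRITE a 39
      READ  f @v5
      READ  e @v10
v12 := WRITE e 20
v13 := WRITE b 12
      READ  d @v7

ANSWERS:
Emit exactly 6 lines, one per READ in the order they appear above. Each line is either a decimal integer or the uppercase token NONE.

v1: WRITE e=78  (e history now [(1, 78)])
v2: WRITE f=74  (f history now [(2, 74)])
v3: WRITE c=82  (c history now [(3, 82)])
v4: WRITE c=30  (c history now [(3, 82), (4, 30)])
v5: WRITE c=75  (c history now [(3, 82), (4, 30), (5, 75)])
v6: WRITE c=9  (c history now [(3, 82), (4, 30), (5, 75), (6, 9)])
v7: WRITE e=71  (e history now [(1, 78), (7, 71)])
READ d @v5: history=[] -> no version <= 5 -> NONE
READ c @v1: history=[(3, 82), (4, 30), (5, 75), (6, 9)] -> no version <= 1 -> NONE
v8: WRITE e=9  (e history now [(1, 78), (7, 71), (8, 9)])
v9: WRITE e=43  (e history now [(1, 78), (7, 71), (8, 9), (9, 43)])
READ f @v7: history=[(2, 74)] -> pick v2 -> 74
v10: WRITE c=0  (c history now [(3, 82), (4, 30), (5, 75), (6, 9), (10, 0)])
v11: WRITE a=39  (a history now [(11, 39)])
READ f @v5: history=[(2, 74)] -> pick v2 -> 74
READ e @v10: history=[(1, 78), (7, 71), (8, 9), (9, 43)] -> pick v9 -> 43
v12: WRITE e=20  (e history now [(1, 78), (7, 71), (8, 9), (9, 43), (12, 20)])
v13: WRITE b=12  (b history now [(13, 12)])
READ d @v7: history=[] -> no version <= 7 -> NONE

Answer: NONE
NONE
74
74
43
NONE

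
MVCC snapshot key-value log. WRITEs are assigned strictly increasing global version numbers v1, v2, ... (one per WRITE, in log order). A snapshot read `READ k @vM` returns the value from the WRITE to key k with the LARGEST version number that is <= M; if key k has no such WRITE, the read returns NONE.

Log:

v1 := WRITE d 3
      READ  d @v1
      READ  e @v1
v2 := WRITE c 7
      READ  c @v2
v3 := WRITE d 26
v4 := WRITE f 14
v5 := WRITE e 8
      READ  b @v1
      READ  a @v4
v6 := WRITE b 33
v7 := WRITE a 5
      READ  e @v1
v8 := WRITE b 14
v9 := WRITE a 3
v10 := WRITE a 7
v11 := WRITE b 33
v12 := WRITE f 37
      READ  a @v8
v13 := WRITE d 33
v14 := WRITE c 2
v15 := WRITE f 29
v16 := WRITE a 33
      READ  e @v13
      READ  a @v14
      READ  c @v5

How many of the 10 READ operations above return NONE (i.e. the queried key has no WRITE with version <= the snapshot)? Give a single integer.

Answer: 4

Derivation:
v1: WRITE d=3  (d history now [(1, 3)])
READ d @v1: history=[(1, 3)] -> pick v1 -> 3
READ e @v1: history=[] -> no version <= 1 -> NONE
v2: WRITE c=7  (c history now [(2, 7)])
READ c @v2: history=[(2, 7)] -> pick v2 -> 7
v3: WRITE d=26  (d history now [(1, 3), (3, 26)])
v4: WRITE f=14  (f history now [(4, 14)])
v5: WRITE e=8  (e history now [(5, 8)])
READ b @v1: history=[] -> no version <= 1 -> NONE
READ a @v4: history=[] -> no version <= 4 -> NONE
v6: WRITE b=33  (b history now [(6, 33)])
v7: WRITE a=5  (a history now [(7, 5)])
READ e @v1: history=[(5, 8)] -> no version <= 1 -> NONE
v8: WRITE b=14  (b history now [(6, 33), (8, 14)])
v9: WRITE a=3  (a history now [(7, 5), (9, 3)])
v10: WRITE a=7  (a history now [(7, 5), (9, 3), (10, 7)])
v11: WRITE b=33  (b history now [(6, 33), (8, 14), (11, 33)])
v12: WRITE f=37  (f history now [(4, 14), (12, 37)])
READ a @v8: history=[(7, 5), (9, 3), (10, 7)] -> pick v7 -> 5
v13: WRITE d=33  (d history now [(1, 3), (3, 26), (13, 33)])
v14: WRITE c=2  (c history now [(2, 7), (14, 2)])
v15: WRITE f=29  (f history now [(4, 14), (12, 37), (15, 29)])
v16: WRITE a=33  (a history now [(7, 5), (9, 3), (10, 7), (16, 33)])
READ e @v13: history=[(5, 8)] -> pick v5 -> 8
READ a @v14: history=[(7, 5), (9, 3), (10, 7), (16, 33)] -> pick v10 -> 7
READ c @v5: history=[(2, 7), (14, 2)] -> pick v2 -> 7
Read results in order: ['3', 'NONE', '7', 'NONE', 'NONE', 'NONE', '5', '8', '7', '7']
NONE count = 4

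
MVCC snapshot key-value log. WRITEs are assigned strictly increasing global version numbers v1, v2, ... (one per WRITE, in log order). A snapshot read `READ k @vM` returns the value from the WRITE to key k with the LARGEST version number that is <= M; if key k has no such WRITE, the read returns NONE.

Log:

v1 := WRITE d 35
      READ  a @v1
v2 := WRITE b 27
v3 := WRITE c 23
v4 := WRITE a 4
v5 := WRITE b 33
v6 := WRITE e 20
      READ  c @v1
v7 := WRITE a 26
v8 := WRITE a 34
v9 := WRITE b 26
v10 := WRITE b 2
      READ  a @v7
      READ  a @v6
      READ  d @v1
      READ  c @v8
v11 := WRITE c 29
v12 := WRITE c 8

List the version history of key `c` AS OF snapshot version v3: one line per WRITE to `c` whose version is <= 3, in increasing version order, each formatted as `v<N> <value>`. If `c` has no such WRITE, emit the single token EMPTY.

Answer: v3 23

Derivation:
Scan writes for key=c with version <= 3:
  v1 WRITE d 35 -> skip
  v2 WRITE b 27 -> skip
  v3 WRITE c 23 -> keep
  v4 WRITE a 4 -> skip
  v5 WRITE b 33 -> skip
  v6 WRITE e 20 -> skip
  v7 WRITE a 26 -> skip
  v8 WRITE a 34 -> skip
  v9 WRITE b 26 -> skip
  v10 WRITE b 2 -> skip
  v11 WRITE c 29 -> drop (> snap)
  v12 WRITE c 8 -> drop (> snap)
Collected: [(3, 23)]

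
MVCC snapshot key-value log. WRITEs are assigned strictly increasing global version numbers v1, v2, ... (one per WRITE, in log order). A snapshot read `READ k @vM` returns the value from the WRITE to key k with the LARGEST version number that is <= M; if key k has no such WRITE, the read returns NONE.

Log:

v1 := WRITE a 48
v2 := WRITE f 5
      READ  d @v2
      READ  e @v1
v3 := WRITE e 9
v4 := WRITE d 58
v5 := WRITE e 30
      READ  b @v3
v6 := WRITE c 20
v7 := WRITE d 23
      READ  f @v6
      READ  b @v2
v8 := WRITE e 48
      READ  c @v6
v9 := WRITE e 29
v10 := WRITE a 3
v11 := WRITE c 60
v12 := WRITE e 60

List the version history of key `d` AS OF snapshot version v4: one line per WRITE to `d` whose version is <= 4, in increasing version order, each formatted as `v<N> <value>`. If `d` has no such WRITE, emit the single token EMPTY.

Answer: v4 58

Derivation:
Scan writes for key=d with version <= 4:
  v1 WRITE a 48 -> skip
  v2 WRITE f 5 -> skip
  v3 WRITE e 9 -> skip
  v4 WRITE d 58 -> keep
  v5 WRITE e 30 -> skip
  v6 WRITE c 20 -> skip
  v7 WRITE d 23 -> drop (> snap)
  v8 WRITE e 48 -> skip
  v9 WRITE e 29 -> skip
  v10 WRITE a 3 -> skip
  v11 WRITE c 60 -> skip
  v12 WRITE e 60 -> skip
Collected: [(4, 58)]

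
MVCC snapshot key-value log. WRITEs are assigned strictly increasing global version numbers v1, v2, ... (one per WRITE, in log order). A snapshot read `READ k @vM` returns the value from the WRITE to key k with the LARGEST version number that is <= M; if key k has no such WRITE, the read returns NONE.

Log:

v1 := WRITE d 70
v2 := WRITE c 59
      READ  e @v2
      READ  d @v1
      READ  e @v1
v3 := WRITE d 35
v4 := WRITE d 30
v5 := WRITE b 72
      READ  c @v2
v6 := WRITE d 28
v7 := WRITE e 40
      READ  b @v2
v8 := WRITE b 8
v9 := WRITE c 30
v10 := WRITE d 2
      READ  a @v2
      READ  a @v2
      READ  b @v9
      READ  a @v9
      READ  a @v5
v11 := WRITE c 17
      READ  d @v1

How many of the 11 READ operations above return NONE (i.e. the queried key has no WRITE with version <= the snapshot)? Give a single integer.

Answer: 7

Derivation:
v1: WRITE d=70  (d history now [(1, 70)])
v2: WRITE c=59  (c history now [(2, 59)])
READ e @v2: history=[] -> no version <= 2 -> NONE
READ d @v1: history=[(1, 70)] -> pick v1 -> 70
READ e @v1: history=[] -> no version <= 1 -> NONE
v3: WRITE d=35  (d history now [(1, 70), (3, 35)])
v4: WRITE d=30  (d history now [(1, 70), (3, 35), (4, 30)])
v5: WRITE b=72  (b history now [(5, 72)])
READ c @v2: history=[(2, 59)] -> pick v2 -> 59
v6: WRITE d=28  (d history now [(1, 70), (3, 35), (4, 30), (6, 28)])
v7: WRITE e=40  (e history now [(7, 40)])
READ b @v2: history=[(5, 72)] -> no version <= 2 -> NONE
v8: WRITE b=8  (b history now [(5, 72), (8, 8)])
v9: WRITE c=30  (c history now [(2, 59), (9, 30)])
v10: WRITE d=2  (d history now [(1, 70), (3, 35), (4, 30), (6, 28), (10, 2)])
READ a @v2: history=[] -> no version <= 2 -> NONE
READ a @v2: history=[] -> no version <= 2 -> NONE
READ b @v9: history=[(5, 72), (8, 8)] -> pick v8 -> 8
READ a @v9: history=[] -> no version <= 9 -> NONE
READ a @v5: history=[] -> no version <= 5 -> NONE
v11: WRITE c=17  (c history now [(2, 59), (9, 30), (11, 17)])
READ d @v1: history=[(1, 70), (3, 35), (4, 30), (6, 28), (10, 2)] -> pick v1 -> 70
Read results in order: ['NONE', '70', 'NONE', '59', 'NONE', 'NONE', 'NONE', '8', 'NONE', 'NONE', '70']
NONE count = 7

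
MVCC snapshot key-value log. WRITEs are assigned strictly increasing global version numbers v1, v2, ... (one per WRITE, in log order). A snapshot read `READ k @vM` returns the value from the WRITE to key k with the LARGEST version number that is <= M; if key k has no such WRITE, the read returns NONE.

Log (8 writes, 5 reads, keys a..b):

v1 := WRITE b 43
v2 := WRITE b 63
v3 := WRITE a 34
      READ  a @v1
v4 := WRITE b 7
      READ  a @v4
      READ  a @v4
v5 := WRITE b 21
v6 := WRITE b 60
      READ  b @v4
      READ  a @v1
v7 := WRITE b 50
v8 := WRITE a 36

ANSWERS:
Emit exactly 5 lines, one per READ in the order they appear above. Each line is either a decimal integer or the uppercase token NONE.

Answer: NONE
34
34
7
NONE

Derivation:
v1: WRITE b=43  (b history now [(1, 43)])
v2: WRITE b=63  (b history now [(1, 43), (2, 63)])
v3: WRITE a=34  (a history now [(3, 34)])
READ a @v1: history=[(3, 34)] -> no version <= 1 -> NONE
v4: WRITE b=7  (b history now [(1, 43), (2, 63), (4, 7)])
READ a @v4: history=[(3, 34)] -> pick v3 -> 34
READ a @v4: history=[(3, 34)] -> pick v3 -> 34
v5: WRITE b=21  (b history now [(1, 43), (2, 63), (4, 7), (5, 21)])
v6: WRITE b=60  (b history now [(1, 43), (2, 63), (4, 7), (5, 21), (6, 60)])
READ b @v4: history=[(1, 43), (2, 63), (4, 7), (5, 21), (6, 60)] -> pick v4 -> 7
READ a @v1: history=[(3, 34)] -> no version <= 1 -> NONE
v7: WRITE b=50  (b history now [(1, 43), (2, 63), (4, 7), (5, 21), (6, 60), (7, 50)])
v8: WRITE a=36  (a history now [(3, 34), (8, 36)])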